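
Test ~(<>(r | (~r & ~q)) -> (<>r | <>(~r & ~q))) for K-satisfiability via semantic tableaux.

1. ~(<>(r | (~r & ~q)) -> (<>r | <>(~r & ~q))), 0
2. <>(r | (~r & ~q)), 0
3. ~(<>r | <>(~r & ~q)), 0
4. ~<>r, 0
5. ~<>(~r & ~q), 0
6. r | (~r & ~q), 1
7. ~r, 1
8. ~(~r & ~q), 1
9. ~r & ~q, 1
10. ~q, 1
11. q, 1
Accessibility: 0R1
Branch closes: q and ~q both at 1.
(One branch shown.) All branches close.

No, unsatisfiable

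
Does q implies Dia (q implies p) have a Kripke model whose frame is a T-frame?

Satisfiable (open branch found)

1. q implies Dia (q implies p), w0
2. Dia (q implies p), w0   [implies-rule on 1 (branches; this branch)]
3. q implies p, w1   [Dia-rule on 2: fresh world w1, w0Rw1]
4. p, w1   [implies-rule on 3 (branches; this branch)]
Accessibility: w0Rw0, w0Rw1, w1Rw1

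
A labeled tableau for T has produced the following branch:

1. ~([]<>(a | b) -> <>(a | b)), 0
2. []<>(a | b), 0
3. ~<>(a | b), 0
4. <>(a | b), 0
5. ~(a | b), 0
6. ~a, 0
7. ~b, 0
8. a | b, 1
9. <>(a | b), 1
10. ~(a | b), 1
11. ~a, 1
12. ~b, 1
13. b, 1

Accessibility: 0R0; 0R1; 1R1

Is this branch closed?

Both b and ~b appear at 1.

Closed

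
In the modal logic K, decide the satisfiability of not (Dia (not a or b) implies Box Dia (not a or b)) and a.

1. not (Dia (not a or b) implies Box Dia (not a or b)) and a, w0
2. not (Dia (not a or b) implies Box Dia (not a or b)), w0
3. a, w0
4. Dia (not a or b), w0
5. not Box Dia (not a or b), w0
6. not a or b, w1
7. b, w1
8. not Dia (not a or b), w2
Accessibility: w0Rw1, w0Rw2

Satisfiable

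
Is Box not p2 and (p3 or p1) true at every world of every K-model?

Invalid (countermodel exists)

Tableau for the negation not (Box not p2 and (p3 or p1)):
1. not (Box not p2 and (p3 or p1)), u
2. not (p3 or p1), u
3. not p3, u
4. not p1, u
The negation has an open branch (countermodel exists).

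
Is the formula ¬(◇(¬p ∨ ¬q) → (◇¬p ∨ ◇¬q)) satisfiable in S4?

Unsatisfiable

1. ¬(◇(¬p ∨ ¬q) → (◇¬p ∨ ◇¬q)), u
2. ◇(¬p ∨ ¬q), u   [¬→-rule on 1]
3. ¬(◇¬p ∨ ◇¬q), u   [¬→-rule on 1]
4. ¬◇¬p, u   [¬∨-rule on 3]
5. ¬◇¬q, u   [¬∨-rule on 3]
6. p, u   [¬◇-rule on 4 via uRu]
7. q, u   [¬◇-rule on 5 via uRu]
8. ¬p ∨ ¬q, v   [◇-rule on 2: fresh world v, uRv]
9. p, v   [¬◇-rule on 4 via uRv]
10. q, v   [¬◇-rule on 5 via uRv]
11. ¬q, v   [∨-rule on 8 (branches; this branch)]
Accessibility: uRu, uRv, vRv
Branch closes: q and ¬q both at v.
Every branch closes; the branch above is one of them.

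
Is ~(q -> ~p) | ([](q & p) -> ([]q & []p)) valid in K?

Tableau for the negation ~(~(q -> ~p) | ([](q & p) -> ([]q & []p))):
1. ~(~(q -> ~p) | ([](q & p) -> ([]q & []p))), w0
2. q -> ~p, w0
3. ~([](q & p) -> ([]q & []p)), w0
4. [](q & p), w0
5. ~([]q & []p), w0
6. ~p, w0
7. ~[]p, w0
8. ~p, w1
9. q & p, w1
10. q, w1
11. p, w1
Accessibility: w0Rw1
Branch closes: p and ~p both at w1.
All branches of the negation close; one closing branch shown above.

Yes, valid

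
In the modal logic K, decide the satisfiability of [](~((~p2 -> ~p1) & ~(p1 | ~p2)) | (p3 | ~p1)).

1. [](~((~p2 -> ~p1) & ~(p1 | ~p2)) | (p3 | ~p1)), u

Satisfiable (open branch found)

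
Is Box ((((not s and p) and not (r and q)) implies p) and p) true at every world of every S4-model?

Tableau for the negation not Box ((((not s and p) and not (r and q)) implies p) and p):
1. not Box ((((not s and p) and not (r and q)) implies p) and p), 0
2. not ((((not s and p) and not (r and q)) implies p) and p), 1   [neg-Box-rule on 1: fresh world 1, 0R1]
3. not p, 1   [neg-and-rule on 2 (branches; this branch)]
Accessibility: 0R0, 0R1, 1R1
The negation has an open branch (countermodel exists).

Not valid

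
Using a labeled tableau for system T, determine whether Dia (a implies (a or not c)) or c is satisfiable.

Yes, satisfiable

1. Dia (a implies (a or not c)) or c, w0
2. c, w0
Accessibility: w0Rw0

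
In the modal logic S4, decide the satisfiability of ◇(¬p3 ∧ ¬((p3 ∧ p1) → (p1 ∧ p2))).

1. ◇(¬p3 ∧ ¬((p3 ∧ p1) → (p1 ∧ p2))), 0
2. ¬p3 ∧ ¬((p3 ∧ p1) → (p1 ∧ p2)), 1   [◇-rule on 1: fresh world 1, 0R1]
3. ¬p3, 1   [∧-rule on 2]
4. ¬((p3 ∧ p1) → (p1 ∧ p2)), 1   [∧-rule on 2]
5. p3 ∧ p1, 1   [¬→-rule on 4]
6. ¬(p1 ∧ p2), 1   [¬→-rule on 4]
7. p3, 1   [∧-rule on 5]
8. p1, 1   [∧-rule on 5]
Accessibility: 0R0, 0R1, 1R1
Branch closes: p3 and ¬p3 both at 1.
(One branch shown.) All branches close.

Unsatisfiable (every branch closes)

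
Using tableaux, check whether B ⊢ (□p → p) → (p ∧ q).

Invalid (countermodel exists)

Tableau for the negation ¬((□p → p) → (p ∧ q)):
1. ¬((□p → p) → (p ∧ q)), 0
2. □p → p, 0
3. ¬(p ∧ q), 0
4. p, 0
5. ¬q, 0
Accessibility: 0R0
The negation has an open branch (countermodel exists).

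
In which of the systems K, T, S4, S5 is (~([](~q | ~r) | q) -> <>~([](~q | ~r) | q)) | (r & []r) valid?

K-tableau for the negation ~((~([](~q | ~r) | q) -> <>~([](~q | ~r) | q)) | (r & []r)):
1. ~((~([](~q | ~r) | q) -> <>~([](~q | ~r) | q)) | (r & []r)), u
2. ~(~([](~q | ~r) | q) -> <>~([](~q | ~r) | q)), u
3. ~(r & []r), u
4. ~([](~q | ~r) | q), u
5. ~<>~([](~q | ~r) | q), u
6. ~[](~q | ~r), u
7. ~q, u
8. ~[]r, u
9. ~(~q | ~r), v
10. q, v
11. r, v
12. [](~q | ~r) | q, v
13. ~r, w
14. [](~q | ~r) | q, w
15. q, w
Accessibility: uRv, uRw
Complete open branch: countermodel on a K-frame, so not valid in K.
T-tableau for the negation ~((~([](~q | ~r) | q) -> <>~([](~q | ~r) | q)) | (r & []r)):
1. ~((~([](~q | ~r) | q) -> <>~([](~q | ~r) | q)) | (r & []r)), u
2. ~(~([](~q | ~r) | q) -> <>~([](~q | ~r) | q)), u
3. ~(r & []r), u
4. ~([](~q | ~r) | q), u
5. ~<>~([](~q | ~r) | q), u
6. ~[](~q | ~r), u
7. ~q, u
8. [](~q | ~r) | q, u
9. ~[]r, u
10. [](~q | ~r), u
11. ~q | ~r, u
12. ~r, u
13. ~(~q | ~r), v
14. q, v
15. r, v
16. [](~q | ~r) | q, v
17. ~q | ~r, v
18. ~r, v
Accessibility: uRu, uRv, vRv
Branch closes: r and ~r both at v.
Every branch closes (one shown): valid in T, hence also in S4, S5 (every theorem of T is a theorem of S4 and S5).

T, S4, S5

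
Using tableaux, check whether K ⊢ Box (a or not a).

Valid in K

Tableau for the negation not Box (a or not a):
1. not Box (a or not a), u
2. not (a or not a), v
3. not a, v
4. a, v
Accessibility: uRv
Branch closes: a and not a both at v.
All branches of the negation close; one closing branch shown above.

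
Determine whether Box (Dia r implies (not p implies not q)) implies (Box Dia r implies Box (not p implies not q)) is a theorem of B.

Yes, valid

Tableau for the negation not (Box (Dia r implies (not p implies not q)) implies (Box Dia r implies Box (not p implies not q))):
1. not (Box (Dia r implies (not p implies not q)) implies (Box Dia r implies Box (not p implies not q))), w0
2. Box (Dia r implies (not p implies not q)), w0   [neg-implies-rule on 1]
3. not (Box Dia r implies Box (not p implies not q)), w0   [neg-implies-rule on 1]
4. Box Dia r, w0   [neg-implies-rule on 3]
5. not Box (not p implies not q), w0   [neg-implies-rule on 3]
6. Dia r implies (not p implies not q), w0   [Box-rule on 2 via w0Rw0]
7. Dia r, w0   [Box-rule on 4 via w0Rw0]
8. not p implies not q, w0   [implies-rule on 6 (branches; this branch)]
9. not q, w0   [implies-rule on 8 (branches; this branch)]
10. not (not p implies not q), w1   [neg-Box-rule on 5: fresh world w1, w0Rw1]
11. not p, w1   [neg-implies-rule on 10]
12. q, w1   [neg-implies-rule on 10]
13. Dia r implies (not p implies not q), w1   [Box-rule on 2 via w0Rw1]
14. Dia r, w1   [Box-rule on 4 via w0Rw1]
15. not Dia r, w1   [implies-rule on 13 (branches; this branch)]
16. not r, w0   [neg-Dia-rule on 15 via w1Rw0]
17. not r, w1   [neg-Dia-rule on 15 via w1Rw1]
18. r, w2   [Dia-rule on 7: fresh world w2, w0Rw2]
19. Dia r implies (not p implies not q), w2   [Box-rule on 2 via w0Rw2]
20. Dia r, w2   [Box-rule on 4 via w0Rw2]
21. not p implies not q, w2   [implies-rule on 19 (branches; this branch)]
22. not q, w2   [implies-rule on 21 (branches; this branch)]
23. r, w3   [Dia-rule on 14: fresh world w3, w1Rw3]
24. not r, w3   [neg-Dia-rule on 15 via w1Rw3]
Accessibility: w0Rw0, w0Rw1, w0Rw2, w1Rw0, w1Rw1, w1Rw3, w2Rw0, w2Rw2, w3Rw1, w3Rw3
Branch closes: r and not r both at w3.
All branches of the negation close; one closing branch shown above.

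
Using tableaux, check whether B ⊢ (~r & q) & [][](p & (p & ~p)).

Invalid (countermodel exists)

Tableau for the negation ~((~r & q) & [][](p & (p & ~p))):
1. ~((~r & q) & [][](p & (p & ~p))), w0
2. ~[][](p & (p & ~p)), w0
3. ~[](p & (p & ~p)), w1
4. ~(p & (p & ~p)), w2
5. ~(p & ~p), w2
6. p, w2
Accessibility: w0Rw0, w0Rw1, w1Rw0, w1Rw1, w1Rw2, w2Rw1, w2Rw2
The negation has an open branch (countermodel exists).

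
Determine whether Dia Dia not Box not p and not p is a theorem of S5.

Not valid

Tableau for the negation not (Dia Dia not Box not p and not p):
1. not (Dia Dia not Box not p and not p), u
2. p, u
Accessibility: uRu
The negation has an open branch (countermodel exists).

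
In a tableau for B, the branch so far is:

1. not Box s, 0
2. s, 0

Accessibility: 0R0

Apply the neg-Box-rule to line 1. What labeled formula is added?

a fresh world 1 with 0R1, and not s at 1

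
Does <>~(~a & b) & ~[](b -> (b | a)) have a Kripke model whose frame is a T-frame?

1. <>~(~a & b) & ~[](b -> (b | a)), u
2. <>~(~a & b), u
3. ~[](b -> (b | a)), u
4. ~(~a & b), v
5. ~b, v
6. ~(b -> (b | a)), w
7. b, w
8. ~(b | a), w
9. ~b, w
10. ~a, w
Accessibility: uRu, uRv, uRw, vRv, wRw
Branch closes: b and ~b both at w.
All branches of the tableau close; one closing branch shown above.

Unsatisfiable (every branch closes)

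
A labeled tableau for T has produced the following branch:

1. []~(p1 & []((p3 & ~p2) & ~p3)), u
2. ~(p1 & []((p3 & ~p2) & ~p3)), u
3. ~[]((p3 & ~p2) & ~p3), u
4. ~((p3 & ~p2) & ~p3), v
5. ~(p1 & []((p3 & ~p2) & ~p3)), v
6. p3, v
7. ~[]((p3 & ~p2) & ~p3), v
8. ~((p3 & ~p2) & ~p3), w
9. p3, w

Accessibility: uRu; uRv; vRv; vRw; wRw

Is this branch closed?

No world carries both an atom and its negation.

Open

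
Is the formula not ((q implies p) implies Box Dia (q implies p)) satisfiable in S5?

Unsatisfiable

1. not ((q implies p) implies Box Dia (q implies p)), 0
2. q implies p, 0
3. not Box Dia (q implies p), 0
4. p, 0
5. not Dia (q implies p), 1
6. not (q implies p), 0
7. q, 0
8. not p, 0
Accessibility: 0R0, 0R1, 1R0, 1R1
Branch closes: p and not p both at 0.
(One branch shown.) All branches close.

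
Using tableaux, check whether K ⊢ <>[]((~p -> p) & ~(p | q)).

No, not valid

Tableau for the negation ~<>[]((~p -> p) & ~(p | q)):
1. ~<>[]((~p -> p) & ~(p | q)), w0
The negation has an open branch (countermodel exists).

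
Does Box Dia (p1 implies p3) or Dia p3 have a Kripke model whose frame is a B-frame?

1. Box Dia (p1 implies p3) or Dia p3, w0
2. Dia p3, w0
3. p3, w1
Accessibility: w0Rw0, w0Rw1, w1Rw0, w1Rw1

Satisfiable (open branch found)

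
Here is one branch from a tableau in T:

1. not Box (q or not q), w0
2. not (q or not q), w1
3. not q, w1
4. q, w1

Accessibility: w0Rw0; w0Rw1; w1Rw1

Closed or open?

Both q and not q appear at w1.

Yes, closed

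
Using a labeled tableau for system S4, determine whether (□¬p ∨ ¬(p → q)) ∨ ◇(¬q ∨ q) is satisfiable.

Yes, satisfiable

1. (□¬p ∨ ¬(p → q)) ∨ ◇(¬q ∨ q), u
2. ◇(¬q ∨ q), u
3. ¬q ∨ q, v
4. q, v
Accessibility: uRu, uRv, vRv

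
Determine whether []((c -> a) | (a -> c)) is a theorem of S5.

Yes, valid

Tableau for the negation ~[]((c -> a) | (a -> c)):
1. ~[]((c -> a) | (a -> c)), u
2. ~((c -> a) | (a -> c)), v
3. ~(c -> a), v
4. ~(a -> c), v
5. c, v
6. ~a, v
7. a, v
8. ~c, v
Accessibility: uRu, uRv, vRu, vRv
Branch closes: a and ~a both at v.
All branches of the negation close; one closing branch shown above.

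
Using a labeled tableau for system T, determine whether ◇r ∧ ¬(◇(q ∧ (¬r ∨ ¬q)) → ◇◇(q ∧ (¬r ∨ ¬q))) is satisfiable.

Unsatisfiable

1. ◇r ∧ ¬(◇(q ∧ (¬r ∨ ¬q)) → ◇◇(q ∧ (¬r ∨ ¬q))), w0
2. ◇r, w0   [∧-rule on 1]
3. ¬(◇(q ∧ (¬r ∨ ¬q)) → ◇◇(q ∧ (¬r ∨ ¬q))), w0   [∧-rule on 1]
4. ◇(q ∧ (¬r ∨ ¬q)), w0   [¬→-rule on 3]
5. ¬◇◇(q ∧ (¬r ∨ ¬q)), w0   [¬→-rule on 3]
6. ¬◇(q ∧ (¬r ∨ ¬q)), w0   [¬◇-rule on 5 via w0Rw0]
7. ¬(q ∧ (¬r ∨ ¬q)), w0   [¬◇-rule on 6 via w0Rw0]
8. ¬(¬r ∨ ¬q), w0   [¬∧-rule on 7 (branches; this branch)]
9. r, w0   [¬∨-rule on 8]
10. q, w0   [¬∨-rule on 8]
11. r, w1   [◇-rule on 2: fresh world w1, w0Rw1]
12. ¬◇(q ∧ (¬r ∨ ¬q)), w1   [¬◇-rule on 5 via w0Rw1]
13. ¬(q ∧ (¬r ∨ ¬q)), w1   [¬◇-rule on 6 via w0Rw1]
14. ¬(¬r ∨ ¬q), w1   [¬∧-rule on 13 (branches; this branch)]
15. q, w1   [¬∨-rule on 14]
16. q ∧ (¬r ∨ ¬q), w2   [◇-rule on 4: fresh world w2, w0Rw2]
17. q, w2   [∧-rule on 16]
18. ¬r ∨ ¬q, w2   [∧-rule on 16]
19. ¬◇(q ∧ (¬r ∨ ¬q)), w2   [¬◇-rule on 5 via w0Rw2]
20. ¬(q ∧ (¬r ∨ ¬q)), w2   [¬◇-rule on 6 via w0Rw2]
21. ¬r, w2   [∨-rule on 18 (branches; this branch)]
22. ¬(¬r ∨ ¬q), w2   [¬∧-rule on 20 (branches; this branch)]
23. r, w2   [¬∨-rule on 22]
Accessibility: w0Rw0, w0Rw1, w0Rw2, w1Rw1, w2Rw2
Branch closes: r and ¬r both at w2.
Every branch closes; the branch above is one of them.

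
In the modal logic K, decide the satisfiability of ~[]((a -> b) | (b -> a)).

Unsatisfiable

1. ~[]((a -> b) | (b -> a)), 0
2. ~((a -> b) | (b -> a)), 1
3. ~(a -> b), 1
4. ~(b -> a), 1
5. a, 1
6. ~b, 1
7. b, 1
8. ~a, 1
Accessibility: 0R1
Branch closes: b and ~b both at 1.
Every branch closes; the branch above is one of them.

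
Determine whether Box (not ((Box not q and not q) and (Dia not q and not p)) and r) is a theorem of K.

No, not valid

Tableau for the negation not Box (not ((Box not q and not q) and (Dia not q and not p)) and r):
1. not Box (not ((Box not q and not q) and (Dia not q and not p)) and r), u
2. not (not ((Box not q and not q) and (Dia not q and not p)) and r), v
3. not r, v
Accessibility: uRv
The negation has an open branch (countermodel exists).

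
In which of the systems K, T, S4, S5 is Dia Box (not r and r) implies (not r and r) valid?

T-tableau for the negation not (Dia Box (not r and r) implies (not r and r)):
1. not (Dia Box (not r and r) implies (not r and r)), u
2. Dia Box (not r and r), u
3. not (not r and r), u
4. not r, u
5. Box (not r and r), v
6. not r and r, v
7. not r, v
8. r, v
Accessibility: uRu, uRv, vRv
Branch closes: r and not r both at v.
Every branch closes (one shown): valid in T, hence also in S4, S5 (every theorem of T is a theorem of S4 and S5).
K-tableau for the negation not (Dia Box (not r and r) implies (not r and r)):
1. not (Dia Box (not r and r) implies (not r and r)), u
2. Dia Box (not r and r), u
3. not (not r and r), u
4. not r, u
5. Box (not r and r), v
Accessibility: uRv
Complete open branch: countermodel on a K-frame, so not valid in K.

T, S4, S5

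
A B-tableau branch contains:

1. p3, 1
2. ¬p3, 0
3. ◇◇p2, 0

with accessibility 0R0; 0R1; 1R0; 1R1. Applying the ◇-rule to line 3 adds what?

a fresh world 2 with 0R2, and ◇p2 at 2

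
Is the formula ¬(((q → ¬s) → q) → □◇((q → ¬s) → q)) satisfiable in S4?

Satisfiable

1. ¬(((q → ¬s) → q) → □◇((q → ¬s) → q)), w0
2. (q → ¬s) → q, w0
3. ¬□◇((q → ¬s) → q), w0
4. q, w0
5. ¬◇((q → ¬s) → q), w1
6. ¬((q → ¬s) → q), w1
7. q → ¬s, w1
8. ¬q, w1
9. ¬s, w1
Accessibility: w0Rw0, w0Rw1, w1Rw1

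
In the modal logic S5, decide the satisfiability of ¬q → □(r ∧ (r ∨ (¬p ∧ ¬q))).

1. ¬q → □(r ∧ (r ∨ (¬p ∧ ¬q))), u
2. □(r ∧ (r ∨ (¬p ∧ ¬q))), u
3. r ∧ (r ∨ (¬p ∧ ¬q)), u
4. r, u
5. r ∨ (¬p ∧ ¬q), u
6. ¬p ∧ ¬q, u
7. ¬p, u
8. ¬q, u
Accessibility: uRu

Satisfiable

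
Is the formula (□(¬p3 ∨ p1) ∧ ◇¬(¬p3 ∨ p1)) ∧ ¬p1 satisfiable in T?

No, unsatisfiable

1. (□(¬p3 ∨ p1) ∧ ◇¬(¬p3 ∨ p1)) ∧ ¬p1, 0
2. □(¬p3 ∨ p1) ∧ ◇¬(¬p3 ∨ p1), 0
3. ¬p1, 0
4. □(¬p3 ∨ p1), 0
5. ◇¬(¬p3 ∨ p1), 0
6. ¬p3 ∨ p1, 0
7. ¬p3, 0
8. ¬(¬p3 ∨ p1), 1
9. p3, 1
10. ¬p1, 1
11. ¬p3 ∨ p1, 1
12. p1, 1
Accessibility: 0R0, 0R1, 1R1
Branch closes: p1 and ¬p1 both at 1.
Every branch closes; the branch above is one of them.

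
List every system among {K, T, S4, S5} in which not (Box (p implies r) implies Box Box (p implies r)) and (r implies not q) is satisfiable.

S4-tableau for the formula:
1. not (Box (p implies r) implies Box Box (p implies r)) and (r implies not q), 0
2. not (Box (p implies r) implies Box Box (p implies r)), 0   [and-rule on 1]
3. r implies not q, 0   [and-rule on 1]
4. Box (p implies r), 0   [neg-implies-rule on 2]
5. not Box Box (p implies r), 0   [neg-implies-rule on 2]
6. p implies r, 0   [Box-rule on 4 via 0R0]
7. not q, 0   [implies-rule on 3 (branches; this branch)]
8. r, 0   [implies-rule on 6 (branches; this branch)]
9. not Box (p implies r), 1   [neg-Box-rule on 5: fresh world 1, 0R1]
10. p implies r, 1   [Box-rule on 4 via 0R1]
11. r, 1   [implies-rule on 10 (branches; this branch)]
12. not (p implies r), 2   [neg-Box-rule on 9: fresh world 2, 1R2]
13. p, 2   [neg-implies-rule on 12]
14. not r, 2   [neg-implies-rule on 12]
15. p implies r, 2   [Box-rule on 4 via 0R2]
16. r, 2   [implies-rule on 15 (branches; this branch)]
Accessibility: 0R0, 0R1, 0R2, 1R1, 1R2, 2R2
Branch closes: r and not r both at 2.
Every branch closes (one shown): unsatisfiable in S4, hence also in S5 (every S5-frame is an S4-frame).
T-tableau for the formula:
1. not (Box (p implies r) implies Box Box (p implies r)) and (r implies not q), 0
2. not (Box (p implies r) implies Box Box (p implies r)), 0   [and-rule on 1]
3. r implies not q, 0   [and-rule on 1]
4. Box (p implies r), 0   [neg-implies-rule on 2]
5. not Box Box (p implies r), 0   [neg-implies-rule on 2]
6. p implies r, 0   [Box-rule on 4 via 0R0]
7. not q, 0   [implies-rule on 3 (branches; this branch)]
8. r, 0   [implies-rule on 6 (branches; this branch)]
9. not Box (p implies r), 1   [neg-Box-rule on 5: fresh world 1, 0R1]
10. p implies r, 1   [Box-rule on 4 via 0R1]
11. r, 1   [implies-rule on 10 (branches; this branch)]
12. not (p implies r), 2   [neg-Box-rule on 9: fresh world 2, 1R2]
13. p, 2   [neg-implies-rule on 12]
14. not r, 2   [neg-implies-rule on 12]
Accessibility: 0R0, 0R1, 1R1, 1R2, 2R2
Complete open branch: satisfiable in T, hence also in K (this T-model is also a K-model).

K, T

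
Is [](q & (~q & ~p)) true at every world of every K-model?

Invalid (countermodel exists)

Tableau for the negation ~[](q & (~q & ~p)):
1. ~[](q & (~q & ~p)), w0
2. ~(q & (~q & ~p)), w1
3. ~(~q & ~p), w1
4. p, w1
Accessibility: w0Rw1
The negation has an open branch (countermodel exists).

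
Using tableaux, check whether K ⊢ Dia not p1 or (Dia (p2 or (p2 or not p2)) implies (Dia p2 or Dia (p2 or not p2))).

Tableau for the negation not (Dia not p1 or (Dia (p2 or (p2 or not p2)) implies (Dia p2 or Dia (p2 or not p2)))):
1. not (Dia not p1 or (Dia (p2 or (p2 or not p2)) implies (Dia p2 or Dia (p2 or not p2)))), w0
2. not Dia not p1, w0   [neg-or-rule on 1]
3. not (Dia (p2 or (p2 or not p2)) implies (Dia p2 or Dia (p2 or not p2))), w0   [neg-or-rule on 1]
4. Dia (p2 or (p2 or not p2)), w0   [neg-implies-rule on 3]
5. not (Dia p2 or Dia (p2 or not p2)), w0   [neg-implies-rule on 3]
6. not Dia p2, w0   [neg-or-rule on 5]
7. not Dia (p2 or not p2), w0   [neg-or-rule on 5]
8. p2 or (p2 or not p2), w1   [Dia-rule on 4: fresh world w1, w0Rw1]
9. p1, w1   [neg-Dia-rule on 2 via w0Rw1]
10. not p2, w1   [neg-Dia-rule on 6 via w0Rw1]
11. not (p2 or not p2), w1   [neg-Dia-rule on 7 via w0Rw1]
12. p2, w1   [neg-or-rule on 11]
Accessibility: w0Rw1
Branch closes: p2 and not p2 both at w1.
Every branch of the negation's tableau closes; the branch above is one of them.

Valid in K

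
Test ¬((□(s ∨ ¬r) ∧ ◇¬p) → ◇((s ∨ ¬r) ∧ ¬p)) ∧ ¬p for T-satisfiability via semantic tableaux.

Unsatisfiable (every branch closes)

1. ¬((□(s ∨ ¬r) ∧ ◇¬p) → ◇((s ∨ ¬r) ∧ ¬p)) ∧ ¬p, u
2. ¬((□(s ∨ ¬r) ∧ ◇¬p) → ◇((s ∨ ¬r) ∧ ¬p)), u   [∧-rule on 1]
3. ¬p, u   [∧-rule on 1]
4. □(s ∨ ¬r) ∧ ◇¬p, u   [¬→-rule on 2]
5. ¬◇((s ∨ ¬r) ∧ ¬p), u   [¬→-rule on 2]
6. □(s ∨ ¬r), u   [∧-rule on 4]
7. ◇¬p, u   [∧-rule on 4]
8. ¬((s ∨ ¬r) ∧ ¬p), u   [¬◇-rule on 5 via uRu]
9. s ∨ ¬r, u   [□-rule on 6 via uRu]
10. ¬(s ∨ ¬r), u   [¬∧-rule on 8 (branches; this branch)]
11. ¬s, u   [¬∨-rule on 10]
12. r, u   [¬∨-rule on 10]
13. ¬r, u   [∨-rule on 9 (branches; this branch)]
Accessibility: uRu
Branch closes: r and ¬r both at u.
All branches of the tableau close; one closing branch shown above.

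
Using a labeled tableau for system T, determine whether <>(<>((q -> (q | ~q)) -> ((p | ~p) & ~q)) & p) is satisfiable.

Satisfiable

1. <>(<>((q -> (q | ~q)) -> ((p | ~p) & ~q)) & p), u
2. <>((q -> (q | ~q)) -> ((p | ~p) & ~q)) & p, v
3. <>((q -> (q | ~q)) -> ((p | ~p) & ~q)), v
4. p, v
5. (q -> (q | ~q)) -> ((p | ~p) & ~q), w
6. (p | ~p) & ~q, w
7. p | ~p, w
8. ~q, w
9. ~p, w
Accessibility: uRu, uRv, vRv, vRw, wRw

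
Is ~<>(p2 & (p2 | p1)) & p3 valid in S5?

Invalid (countermodel exists)

Tableau for the negation ~(~<>(p2 & (p2 | p1)) & p3):
1. ~(~<>(p2 & (p2 | p1)) & p3), u
2. ~p3, u
Accessibility: uRu
The negation has an open branch (countermodel exists).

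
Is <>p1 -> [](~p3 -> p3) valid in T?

Not valid

Tableau for the negation ~(<>p1 -> [](~p3 -> p3)):
1. ~(<>p1 -> [](~p3 -> p3)), 0
2. <>p1, 0
3. ~[](~p3 -> p3), 0
4. p1, 1
5. ~(~p3 -> p3), 2
6. ~p3, 2
Accessibility: 0R0, 0R1, 0R2, 1R1, 2R2
The negation has an open branch (countermodel exists).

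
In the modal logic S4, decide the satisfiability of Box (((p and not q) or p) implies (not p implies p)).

Yes, satisfiable

1. Box (((p and not q) or p) implies (not p implies p)), 0
2. ((p and not q) or p) implies (not p implies p), 0   [Box-rule on 1 via 0R0]
3. not p implies p, 0   [implies-rule on 2 (branches; this branch)]
4. p, 0   [implies-rule on 3 (branches; this branch)]
Accessibility: 0R0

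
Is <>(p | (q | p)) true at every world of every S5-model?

Tableau for the negation ~<>(p | (q | p)):
1. ~<>(p | (q | p)), 0
2. ~(p | (q | p)), 0
3. ~p, 0
4. ~(q | p), 0
5. ~q, 0
Accessibility: 0R0
The negation has an open branch (countermodel exists).

Not valid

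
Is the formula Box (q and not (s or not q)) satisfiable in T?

Satisfiable

1. Box (q and not (s or not q)), w0
2. q and not (s or not q), w0
3. q, w0
4. not (s or not q), w0
5. not s, w0
Accessibility: w0Rw0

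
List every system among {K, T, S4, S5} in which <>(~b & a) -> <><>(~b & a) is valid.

T, S4, S5

T-tableau for the negation ~(<>(~b & a) -> <><>(~b & a)):
1. ~(<>(~b & a) -> <><>(~b & a)), 0
2. <>(~b & a), 0
3. ~<><>(~b & a), 0
4. ~<>(~b & a), 0
5. ~(~b & a), 0
6. ~a, 0
7. ~b & a, 1
8. ~b, 1
9. a, 1
10. ~<>(~b & a), 1
11. ~(~b & a), 1
12. ~a, 1
Accessibility: 0R0, 0R1, 1R1
Branch closes: a and ~a both at 1.
Every branch closes (one shown): valid in T, hence also in S4, S5 (every theorem of T is a theorem of S4 and S5).
K-tableau for the negation ~(<>(~b & a) -> <><>(~b & a)):
1. ~(<>(~b & a) -> <><>(~b & a)), 0
2. <>(~b & a), 0
3. ~<><>(~b & a), 0
4. ~b & a, 1
5. ~b, 1
6. a, 1
7. ~<>(~b & a), 1
Accessibility: 0R1
Complete open branch: countermodel on a K-frame, so not valid in K.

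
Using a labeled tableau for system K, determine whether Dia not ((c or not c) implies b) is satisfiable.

Satisfiable

1. Dia not ((c or not c) implies b), 0
2. not ((c or not c) implies b), 1
3. c or not c, 1
4. not b, 1
5. not c, 1
Accessibility: 0R1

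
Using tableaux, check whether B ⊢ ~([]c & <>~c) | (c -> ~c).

Tableau for the negation ~(~([]c & <>~c) | (c -> ~c)):
1. ~(~([]c & <>~c) | (c -> ~c)), u
2. []c & <>~c, u
3. ~(c -> ~c), u
4. []c, u
5. <>~c, u
6. c, u
7. ~c, v
8. c, v
Accessibility: uRu, uRv, vRu, vRv
Branch closes: c and ~c both at v.
All branches of the negation close; one closing branch shown above.

Valid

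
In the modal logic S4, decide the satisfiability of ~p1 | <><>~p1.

Satisfiable

1. ~p1 | <><>~p1, u
2. <><>~p1, u
3. <>~p1, v
4. ~p1, w
Accessibility: uRu, uRv, uRw, vRv, vRw, wRw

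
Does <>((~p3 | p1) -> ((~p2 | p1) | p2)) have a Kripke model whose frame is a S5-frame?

1. <>((~p3 | p1) -> ((~p2 | p1) | p2)), w0
2. (~p3 | p1) -> ((~p2 | p1) | p2), w1
3. (~p2 | p1) | p2, w1
4. p2, w1
Accessibility: w0Rw0, w0Rw1, w1Rw0, w1Rw1

Satisfiable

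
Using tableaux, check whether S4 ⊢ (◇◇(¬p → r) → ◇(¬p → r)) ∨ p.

Tableau for the negation ¬((◇◇(¬p → r) → ◇(¬p → r)) ∨ p):
1. ¬((◇◇(¬p → r) → ◇(¬p → r)) ∨ p), 0
2. ¬(◇◇(¬p → r) → ◇(¬p → r)), 0   [¬∨-rule on 1]
3. ¬p, 0   [¬∨-rule on 1]
4. ◇◇(¬p → r), 0   [¬→-rule on 2]
5. ¬◇(¬p → r), 0   [¬→-rule on 2]
6. ¬(¬p → r), 0   [¬◇-rule on 5 via 0R0]
7. ¬r, 0   [¬→-rule on 6]
8. ◇(¬p → r), 1   [◇-rule on 4: fresh world 1, 0R1]
9. ¬(¬p → r), 1   [¬◇-rule on 5 via 0R1]
10. ¬p, 1   [¬→-rule on 9]
11. ¬r, 1   [¬→-rule on 9]
12. ¬p → r, 2   [◇-rule on 8: fresh world 2, 1R2]
13. ¬(¬p → r), 2   [¬◇-rule on 5 via 0R2]
14. ¬p, 2   [¬→-rule on 13]
15. ¬r, 2   [¬→-rule on 13]
16. r, 2   [→-rule on 12 (branches; this branch)]
Accessibility: 0R0, 0R1, 0R2, 1R1, 1R2, 2R2
Branch closes: r and ¬r both at 2.
All branches of the negation close; one closing branch shown above.

Valid in S4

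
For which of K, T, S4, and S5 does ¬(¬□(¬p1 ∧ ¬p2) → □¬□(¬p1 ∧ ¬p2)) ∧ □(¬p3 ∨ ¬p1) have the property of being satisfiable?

K, T, S4

S5-tableau for the formula:
1. ¬(¬□(¬p1 ∧ ¬p2) → □¬□(¬p1 ∧ ¬p2)) ∧ □(¬p3 ∨ ¬p1), 0
2. ¬(¬□(¬p1 ∧ ¬p2) → □¬□(¬p1 ∧ ¬p2)), 0
3. □(¬p3 ∨ ¬p1), 0
4. ¬□(¬p1 ∧ ¬p2), 0
5. ¬□¬□(¬p1 ∧ ¬p2), 0
6. ¬p3 ∨ ¬p1, 0
7. ¬p1, 0
8. ¬(¬p1 ∧ ¬p2), 1
9. ¬p3 ∨ ¬p1, 1
10. p2, 1
11. ¬p1, 1
12. □(¬p1 ∧ ¬p2), 2
13. ¬p3 ∨ ¬p1, 2
14. ¬p1 ∧ ¬p2, 0
15. ¬p2, 0
16. ¬p1 ∧ ¬p2, 1
17. ¬p2, 1
Accessibility: 0R0, 0R1, 0R2, 1R0, 1R1, 1R2, 2R0, 2R1, 2R2
Branch closes: p2 and ¬p2 both at 1.
Every branch closes (one shown): unsatisfiable in S5.
S4-tableau for the formula:
1. ¬(¬□(¬p1 ∧ ¬p2) → □¬□(¬p1 ∧ ¬p2)) ∧ □(¬p3 ∨ ¬p1), 0
2. ¬(¬□(¬p1 ∧ ¬p2) → □¬□(¬p1 ∧ ¬p2)), 0
3. □(¬p3 ∨ ¬p1), 0
4. ¬□(¬p1 ∧ ¬p2), 0
5. ¬□¬□(¬p1 ∧ ¬p2), 0
6. ¬p3 ∨ ¬p1, 0
7. ¬p1, 0
8. ¬(¬p1 ∧ ¬p2), 1
9. ¬p3 ∨ ¬p1, 1
10. p2, 1
11. ¬p1, 1
12. □(¬p1 ∧ ¬p2), 2
13. ¬p3 ∨ ¬p1, 2
14. ¬p1 ∧ ¬p2, 2
15. ¬p1, 2
16. ¬p2, 2
Accessibility: 0R0, 0R1, 0R2, 1R1, 2R2
Complete open branch: satisfiable in S4, hence also in K, T (this S4-model is also a K-model and a T-model).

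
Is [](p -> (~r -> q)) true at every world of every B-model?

Invalid (countermodel exists)

Tableau for the negation ~[](p -> (~r -> q)):
1. ~[](p -> (~r -> q)), w0
2. ~(p -> (~r -> q)), w1
3. p, w1
4. ~(~r -> q), w1
5. ~r, w1
6. ~q, w1
Accessibility: w0Rw0, w0Rw1, w1Rw0, w1Rw1
The negation has an open branch (countermodel exists).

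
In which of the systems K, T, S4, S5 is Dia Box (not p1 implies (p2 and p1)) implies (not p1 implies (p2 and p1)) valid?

S5

S4-tableau for the negation not (Dia Box (not p1 implies (p2 and p1)) implies (not p1 implies (p2 and p1))):
1. not (Dia Box (not p1 implies (p2 and p1)) implies (not p1 implies (p2 and p1))), w0
2. Dia Box (not p1 implies (p2 and p1)), w0   [neg-implies-rule on 1]
3. not (not p1 implies (p2 and p1)), w0   [neg-implies-rule on 1]
4. not p1, w0   [neg-implies-rule on 3]
5. not (p2 and p1), w0   [neg-implies-rule on 3]
6. Box (not p1 implies (p2 and p1)), w1   [Dia-rule on 2: fresh world w1, w0Rw1]
7. not p1 implies (p2 and p1), w1   [Box-rule on 6 via w1Rw1]
8. p2 and p1, w1   [implies-rule on 7 (branches; this branch)]
9. p2, w1   [and-rule on 8]
10. p1, w1   [and-rule on 8]
Accessibility: w0Rw0, w0Rw1, w1Rw1
Complete open branch: countermodel on an S4-frame, so not valid in S4, nor in K, T (the same frame is also a K-frame and a T-frame).
S5-tableau for the negation not (Dia Box (not p1 implies (p2 and p1)) implies (not p1 implies (p2 and p1))):
1. not (Dia Box (not p1 implies (p2 and p1)) implies (not p1 implies (p2 and p1))), w0
2. Dia Box (not p1 implies (p2 and p1)), w0   [neg-implies-rule on 1]
3. not (not p1 implies (p2 and p1)), w0   [neg-implies-rule on 1]
4. not p1, w0   [neg-implies-rule on 3]
5. not (p2 and p1), w0   [neg-implies-rule on 3]
6. Box (not p1 implies (p2 and p1)), w1   [Dia-rule on 2: fresh world w1, w0Rw1]
7. not p1 implies (p2 and p1), w0   [Box-rule on 6 via w1Rw0]
8. not p1 implies (p2 and p1), w1   [Box-rule on 6 via w1Rw1]
9. p2 and p1, w0   [implies-rule on 7 (branches; this branch)]
10. p2, w0   [and-rule on 9]
11. p1, w0   [and-rule on 9]
Accessibility: w0Rw0, w0Rw1, w1Rw0, w1Rw1
Branch closes: p1 and not p1 both at w0.
Every branch closes (one shown): valid in S5.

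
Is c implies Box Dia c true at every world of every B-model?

Tableau for the negation not (c implies Box Dia c):
1. not (c implies Box Dia c), w0
2. c, w0   [neg-implies-rule on 1]
3. not Box Dia c, w0   [neg-implies-rule on 1]
4. not Dia c, w1   [neg-Box-rule on 3: fresh world w1, w0Rw1]
5. not c, w0   [neg-Dia-rule on 4 via w1Rw0]
Accessibility: w0Rw0, w0Rw1, w1Rw0, w1Rw1
Branch closes: c and not c both at w0.
Every branch of the negation's tableau closes; the branch above is one of them.

Yes, valid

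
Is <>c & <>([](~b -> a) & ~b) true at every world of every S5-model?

No, not valid

Tableau for the negation ~(<>c & <>([](~b -> a) & ~b)):
1. ~(<>c & <>([](~b -> a) & ~b)), w0
2. ~<>([](~b -> a) & ~b), w0
3. ~([](~b -> a) & ~b), w0
4. b, w0
Accessibility: w0Rw0
The negation has an open branch (countermodel exists).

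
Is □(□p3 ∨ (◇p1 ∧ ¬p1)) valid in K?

No, not valid

Tableau for the negation ¬□(□p3 ∨ (◇p1 ∧ ¬p1)):
1. ¬□(□p3 ∨ (◇p1 ∧ ¬p1)), 0
2. ¬(□p3 ∨ (◇p1 ∧ ¬p1)), 1   [¬□-rule on 1: fresh world 1, 0R1]
3. ¬□p3, 1   [¬∨-rule on 2]
4. ¬(◇p1 ∧ ¬p1), 1   [¬∨-rule on 2]
5. p1, 1   [¬∧-rule on 4 (branches; this branch)]
6. ¬p3, 2   [¬□-rule on 3: fresh world 2, 1R2]
Accessibility: 0R1, 1R2
The negation has an open branch (countermodel exists).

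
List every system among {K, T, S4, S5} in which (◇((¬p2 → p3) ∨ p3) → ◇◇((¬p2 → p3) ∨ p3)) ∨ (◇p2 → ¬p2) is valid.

T-tableau for the negation ¬((◇((¬p2 → p3) ∨ p3) → ◇◇((¬p2 → p3) ∨ p3)) ∨ (◇p2 → ¬p2)):
1. ¬((◇((¬p2 → p3) ∨ p3) → ◇◇((¬p2 → p3) ∨ p3)) ∨ (◇p2 → ¬p2)), u
2. ¬(◇((¬p2 → p3) ∨ p3) → ◇◇((¬p2 → p3) ∨ p3)), u
3. ¬(◇p2 → ¬p2), u
4. ◇((¬p2 → p3) ∨ p3), u
5. ¬◇◇((¬p2 → p3) ∨ p3), u
6. ◇p2, u
7. p2, u
8. ¬◇((¬p2 → p3) ∨ p3), u
9. ¬((¬p2 → p3) ∨ p3), u
10. ¬(¬p2 → p3), u
11. ¬p3, u
12. ¬p2, u
Accessibility: uRu
Branch closes: p2 and ¬p2 both at u.
Every branch closes (one shown): valid in T, hence also in S4, S5 (every theorem of T is a theorem of S4 and S5).
K-tableau for the negation ¬((◇((¬p2 → p3) ∨ p3) → ◇◇((¬p2 → p3) ∨ p3)) ∨ (◇p2 → ¬p2)):
1. ¬((◇((¬p2 → p3) ∨ p3) → ◇◇((¬p2 → p3) ∨ p3)) ∨ (◇p2 → ¬p2)), u
2. ¬(◇((¬p2 → p3) ∨ p3) → ◇◇((¬p2 → p3) ∨ p3)), u
3. ¬(◇p2 → ¬p2), u
4. ◇((¬p2 → p3) ∨ p3), u
5. ¬◇◇((¬p2 → p3) ∨ p3), u
6. ◇p2, u
7. p2, u
8. (¬p2 → p3) ∨ p3, v
9. ¬◇((¬p2 → p3) ∨ p3), v
10. p3, v
11. p2, w
12. ¬◇((¬p2 → p3) ∨ p3), w
Accessibility: uRv, uRw
Complete open branch: countermodel on a K-frame, so not valid in K.

T, S4, S5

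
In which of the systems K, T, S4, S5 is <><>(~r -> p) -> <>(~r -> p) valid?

S4, S5

S4-tableau for the negation ~(<><>(~r -> p) -> <>(~r -> p)):
1. ~(<><>(~r -> p) -> <>(~r -> p)), w0
2. <><>(~r -> p), w0   [~->-rule on 1]
3. ~<>(~r -> p), w0   [~->-rule on 1]
4. ~(~r -> p), w0   [~<>-rule on 3 via w0Rw0]
5. ~r, w0   [~->-rule on 4]
6. ~p, w0   [~->-rule on 4]
7. <>(~r -> p), w1   [<>-rule on 2: fresh world w1, w0Rw1]
8. ~(~r -> p), w1   [~<>-rule on 3 via w0Rw1]
9. ~r, w1   [~->-rule on 8]
10. ~p, w1   [~->-rule on 8]
11. ~r -> p, w2   [<>-rule on 7: fresh world w2, w1Rw2]
12. ~(~r -> p), w2   [~<>-rule on 3 via w0Rw2]
13. ~r, w2   [~->-rule on 12]
14. ~p, w2   [~->-rule on 12]
15. p, w2   [->-rule on 11 (branches; this branch)]
Accessibility: w0Rw0, w0Rw1, w0Rw2, w1Rw1, w1Rw2, w2Rw2
Branch closes: p and ~p both at w2.
Every branch closes (one shown): valid in S4, hence also in S5 (every theorem of S4 is a theorem of S5).
T-tableau for the negation ~(<><>(~r -> p) -> <>(~r -> p)):
1. ~(<><>(~r -> p) -> <>(~r -> p)), w0
2. <><>(~r -> p), w0   [~->-rule on 1]
3. ~<>(~r -> p), w0   [~->-rule on 1]
4. ~(~r -> p), w0   [~<>-rule on 3 via w0Rw0]
5. ~r, w0   [~->-rule on 4]
6. ~p, w0   [~->-rule on 4]
7. <>(~r -> p), w1   [<>-rule on 2: fresh world w1, w0Rw1]
8. ~(~r -> p), w1   [~<>-rule on 3 via w0Rw1]
9. ~r, w1   [~->-rule on 8]
10. ~p, w1   [~->-rule on 8]
11. ~r -> p, w2   [<>-rule on 7: fresh world w2, w1Rw2]
12. p, w2   [->-rule on 11 (branches; this branch)]
Accessibility: w0Rw0, w0Rw1, w1Rw1, w1Rw2, w2Rw2
Complete open branch: countermodel on a T-frame, so not valid in T, nor in K (the same frame is also a K-frame).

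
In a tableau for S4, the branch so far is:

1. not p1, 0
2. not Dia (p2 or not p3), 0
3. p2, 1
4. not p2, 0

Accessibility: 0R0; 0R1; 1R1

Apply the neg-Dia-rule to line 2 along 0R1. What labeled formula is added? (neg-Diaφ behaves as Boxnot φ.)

not (p2 or not p3), 1

neg-Diaφ behaves as Boxnot φ: propagate the negated body to each accessible world.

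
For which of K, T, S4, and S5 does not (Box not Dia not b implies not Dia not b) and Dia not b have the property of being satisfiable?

K

K-tableau for the formula:
1. not (Box not Dia not b implies not Dia not b) and Dia not b, u
2. not (Box not Dia not b implies not Dia not b), u   [and-rule on 1]
3. Dia not b, u   [and-rule on 1]
4. Box not Dia not b, u   [neg-implies-rule on 2]
5. not b, v   [Dia-rule on 3: fresh world v, uRv]
6. not Dia not b, v   [Box-rule on 4 via uRv]
Accessibility: uRv
Complete open branch: satisfiable in K.
T-tableau for the formula:
1. not (Box not Dia not b implies not Dia not b) and Dia not b, u
2. not (Box not Dia not b implies not Dia not b), u   [and-rule on 1]
3. Dia not b, u   [and-rule on 1]
4. Box not Dia not b, u   [neg-implies-rule on 2]
5. not Dia not b, u   [Box-rule on 4 via uRu]
6. b, u   [neg-Dia-rule on 5 via uRu]
7. not b, v   [Dia-rule on 3: fresh world v, uRv]
8. not Dia not b, v   [Box-rule on 4 via uRv]
9. b, v   [neg-Dia-rule on 5 via uRv]
Accessibility: uRu, uRv, vRv
Branch closes: b and not b both at v.
Every branch closes (one shown): unsatisfiable in T, hence also in S4, S5 (every S4/S5-frame is a T-frame).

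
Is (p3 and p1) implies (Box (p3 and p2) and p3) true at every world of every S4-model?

Tableau for the negation not ((p3 and p1) implies (Box (p3 and p2) and p3)):
1. not ((p3 and p1) implies (Box (p3 and p2) and p3)), w0
2. p3 and p1, w0
3. not (Box (p3 and p2) and p3), w0
4. p3, w0
5. p1, w0
6. not Box (p3 and p2), w0
7. not (p3 and p2), w1
8. not p2, w1
Accessibility: w0Rw0, w0Rw1, w1Rw1
The negation has an open branch (countermodel exists).

Invalid (countermodel exists)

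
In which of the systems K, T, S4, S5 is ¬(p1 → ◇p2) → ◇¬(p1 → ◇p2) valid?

K-tableau for the negation ¬(¬(p1 → ◇p2) → ◇¬(p1 → ◇p2)):
1. ¬(¬(p1 → ◇p2) → ◇¬(p1 → ◇p2)), 0
2. ¬(p1 → ◇p2), 0   [¬→-rule on 1]
3. ¬◇¬(p1 → ◇p2), 0   [¬→-rule on 1]
4. p1, 0   [¬→-rule on 2]
5. ¬◇p2, 0   [¬→-rule on 2]
Complete open branch: countermodel on a K-frame, so not valid in K.
T-tableau for the negation ¬(¬(p1 → ◇p2) → ◇¬(p1 → ◇p2)):
1. ¬(¬(p1 → ◇p2) → ◇¬(p1 → ◇p2)), 0
2. ¬(p1 → ◇p2), 0   [¬→-rule on 1]
3. ¬◇¬(p1 → ◇p2), 0   [¬→-rule on 1]
4. p1, 0   [¬→-rule on 2]
5. ¬◇p2, 0   [¬→-rule on 2]
6. p1 → ◇p2, 0   [¬◇-rule on 3 via 0R0]
7. ¬p2, 0   [¬◇-rule on 5 via 0R0]
8. ◇p2, 0   [→-rule on 6 (branches; this branch)]
9. p2, 1   [◇-rule on 8: fresh world 1, 0R1]
10. p1 → ◇p2, 1   [¬◇-rule on 3 via 0R1]
11. ¬p2, 1   [¬◇-rule on 5 via 0R1]
Accessibility: 0R0, 0R1, 1R1
Branch closes: p2 and ¬p2 both at 1.
Every branch closes (one shown): valid in T, hence also in S4, S5 (every theorem of T is a theorem of S4 and S5).

T, S4, S5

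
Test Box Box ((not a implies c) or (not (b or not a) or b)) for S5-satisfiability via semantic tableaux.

1. Box Box ((not a implies c) or (not (b or not a) or b)), 0
2. Box ((not a implies c) or (not (b or not a) or b)), 0
3. (not a implies c) or (not (b or not a) or b), 0
4. not (b or not a) or b, 0
5. b, 0
Accessibility: 0R0

Satisfiable (open branch found)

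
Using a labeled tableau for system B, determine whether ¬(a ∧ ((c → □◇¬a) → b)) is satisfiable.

Yes, satisfiable

1. ¬(a ∧ ((c → □◇¬a) → b)), w0
2. ¬((c → □◇¬a) → b), w0
3. c → □◇¬a, w0
4. ¬b, w0
5. □◇¬a, w0
6. ◇¬a, w0
7. ¬a, w1
8. ◇¬a, w1
9. ¬a, w2
Accessibility: w0Rw0, w0Rw1, w1Rw0, w1Rw1, w1Rw2, w2Rw1, w2Rw2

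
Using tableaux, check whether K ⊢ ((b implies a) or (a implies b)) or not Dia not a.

Tableau for the negation not (((b implies a) or (a implies b)) or not Dia not a):
1. not (((b implies a) or (a implies b)) or not Dia not a), 0
2. not ((b implies a) or (a implies b)), 0
3. Dia not a, 0
4. not (b implies a), 0
5. not (a implies b), 0
6. b, 0
7. not a, 0
8. a, 0
9. not b, 0
Branch closes: a and not a both at 0.
Every branch of the negation's tableau closes; the branch above is one of them.

Yes, valid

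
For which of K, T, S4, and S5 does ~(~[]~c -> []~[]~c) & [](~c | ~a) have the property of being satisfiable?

K, T, S4

S4-tableau for the formula:
1. ~(~[]~c -> []~[]~c) & [](~c | ~a), w0
2. ~(~[]~c -> []~[]~c), w0
3. [](~c | ~a), w0
4. ~[]~c, w0
5. ~[]~[]~c, w0
6. ~c | ~a, w0
7. ~a, w0
8. c, w1
9. ~c | ~a, w1
10. ~a, w1
11. []~c, w2
12. ~c | ~a, w2
13. ~c, w2
14. ~a, w2
Accessibility: w0Rw0, w0Rw1, w0Rw2, w1Rw1, w2Rw2
Complete open branch: satisfiable in S4, hence also in K, T (this S4-model is also a K-model and a T-model).
S5-tableau for the formula:
1. ~(~[]~c -> []~[]~c) & [](~c | ~a), w0
2. ~(~[]~c -> []~[]~c), w0
3. [](~c | ~a), w0
4. ~[]~c, w0
5. ~[]~[]~c, w0
6. ~c | ~a, w0
7. ~a, w0
8. c, w1
9. ~c | ~a, w1
10. ~a, w1
11. []~c, w2
12. ~c | ~a, w2
13. ~c, w0
14. ~c, w1
Accessibility: w0Rw0, w0Rw1, w0Rw2, w1Rw0, w1Rw1, w1Rw2, w2Rw0, w2Rw1, w2Rw2
Branch closes: c and ~c both at w1.
Every branch closes (one shown): unsatisfiable in S5.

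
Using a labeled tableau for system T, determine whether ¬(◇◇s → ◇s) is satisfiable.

Yes, satisfiable

1. ¬(◇◇s → ◇s), u
2. ◇◇s, u
3. ¬◇s, u
4. ¬s, u
5. ◇s, v
6. ¬s, v
7. s, w
Accessibility: uRu, uRv, vRv, vRw, wRw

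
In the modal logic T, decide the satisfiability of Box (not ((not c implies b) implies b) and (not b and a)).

Yes, satisfiable

1. Box (not ((not c implies b) implies b) and (not b and a)), 0
2. not ((not c implies b) implies b) and (not b and a), 0
3. not ((not c implies b) implies b), 0
4. not b and a, 0
5. not c implies b, 0
6. not b, 0
7. a, 0
8. c, 0
Accessibility: 0R0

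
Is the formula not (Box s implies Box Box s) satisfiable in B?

1. not (Box s implies Box Box s), 0
2. Box s, 0
3. not Box Box s, 0
4. s, 0
5. not Box s, 1
6. s, 1
7. not s, 2
Accessibility: 0R0, 0R1, 1R0, 1R1, 1R2, 2R1, 2R2

Satisfiable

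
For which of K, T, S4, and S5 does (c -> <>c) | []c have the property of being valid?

T-tableau for the negation ~((c -> <>c) | []c):
1. ~((c -> <>c) | []c), w0
2. ~(c -> <>c), w0
3. ~[]c, w0
4. c, w0
5. ~<>c, w0
6. ~c, w0
Accessibility: w0Rw0
Branch closes: c and ~c both at w0.
Every branch closes (one shown): valid in T, hence also in S4, S5 (every theorem of T is a theorem of S4 and S5).
K-tableau for the negation ~((c -> <>c) | []c):
1. ~((c -> <>c) | []c), w0
2. ~(c -> <>c), w0
3. ~[]c, w0
4. c, w0
5. ~<>c, w0
6. ~c, w1
Accessibility: w0Rw1
Complete open branch: countermodel on a K-frame, so not valid in K.

T, S4, S5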